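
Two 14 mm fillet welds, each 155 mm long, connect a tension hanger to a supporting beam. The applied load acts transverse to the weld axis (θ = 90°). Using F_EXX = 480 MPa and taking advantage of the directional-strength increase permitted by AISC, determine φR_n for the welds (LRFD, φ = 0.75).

t_e = 0.707 × 14 = 9.898 mm; A_we = 9.898 × 310 = 3068 mm².
Directional factor: 1.0 + 0.5 sin^1.5(90°) = 1.5.
F_nw = 0.6 × 480 × 1.5 = 432 MPa.
φR_n = 0.75 × 432 × 3068 × 10⁻³ = 994.2 kN.

φR_n ≈ 994 kN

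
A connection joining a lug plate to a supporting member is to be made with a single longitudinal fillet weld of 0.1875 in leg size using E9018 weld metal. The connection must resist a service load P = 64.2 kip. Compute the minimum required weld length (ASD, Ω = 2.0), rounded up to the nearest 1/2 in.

E90XX → F_EXX = 90 ksi.
Throat t_e = 0.707 × 0.1875 = 0.1326 in.
r_n/Ω = (0.6 × 90 × 0.1326) / 2.0 = 3.579 kip/in.
L_req = P / (r_n/Ω) = 64.2 / 3.579 = 17.94 in total.
Round up → use L = 18 in.

L = 18 in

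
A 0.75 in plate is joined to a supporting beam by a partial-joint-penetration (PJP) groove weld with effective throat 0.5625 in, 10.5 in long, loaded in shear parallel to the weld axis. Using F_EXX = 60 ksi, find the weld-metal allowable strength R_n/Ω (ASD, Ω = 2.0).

Effective throat (given) t_e = 0.5625 in.
A_we = 0.5625 × 10.5 = 5.906 in².
F_nw = 0.6 F_EXX = 36 ksi.
R_n/Ω = (36 × 5.906) / 2.0 = 106.3 kip.

R_n/Ω ≈ 106 kip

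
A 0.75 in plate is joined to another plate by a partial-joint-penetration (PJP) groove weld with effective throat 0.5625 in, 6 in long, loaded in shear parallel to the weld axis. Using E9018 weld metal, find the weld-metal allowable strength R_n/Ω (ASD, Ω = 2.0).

E90XX → F_EXX = 90 ksi.
Effective throat (given) t_e = 0.5625 in.
A_we = 0.5625 × 6 = 3.375 in².
F_nw = 0.6 F_EXX = 54 ksi.
R_n/Ω = (54 × 3.375) / 2.0 = 91.12 kips.

R_n/Ω ≈ 91.1 kips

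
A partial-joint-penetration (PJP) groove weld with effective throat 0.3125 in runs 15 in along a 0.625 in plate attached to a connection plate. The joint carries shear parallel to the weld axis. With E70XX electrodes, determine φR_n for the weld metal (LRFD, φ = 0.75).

E70XX → F_EXX = 70 ksi.
Effective throat (given) t_e = 0.3125 in.
A_we = 0.3125 × 15 = 4.688 in².
F_nw = 0.6 F_EXX = 42 ksi.
φR_n = 0.75 × 42 × 4.688 = 147.7 kips.

φR_n ≈ 148 kips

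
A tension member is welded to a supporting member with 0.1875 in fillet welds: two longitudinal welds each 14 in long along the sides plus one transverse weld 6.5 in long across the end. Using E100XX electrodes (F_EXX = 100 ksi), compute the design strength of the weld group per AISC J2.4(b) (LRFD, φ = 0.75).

φR_n ≈ 206 kips

t_e = 0.707 × 0.1875 = 0.1326 in.
R_nwl = 0.6 × 100 × 0.1326 × 28 = 222.7 kips (longitudinal, 2 welds).
R_nwt = 0.6 × 100 × 0.1326 × 6.5 = 51.7 kips (transverse, base value).
(i) R_nwl + R_nwt = 274.4 kips; (ii) 0.85 R_nwl + 1.5 R_nwt = 266.8 kips.
R_n = max = 274.4 kips [governs: (i)]; φR_n = 205.8 kips.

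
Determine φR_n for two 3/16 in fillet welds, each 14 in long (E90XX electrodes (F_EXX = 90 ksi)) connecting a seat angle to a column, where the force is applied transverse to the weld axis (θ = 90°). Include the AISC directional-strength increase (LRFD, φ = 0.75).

φR_n ≈ 225 kip

t_e = 0.707 × 0.1875 = 0.1326 in; A_we = 0.1326 × 28 = 3.712 in².
Directional factor: 1.0 + 0.5 sin^1.5(90°) = 1.5.
F_nw = 0.6 × 90 × 1.5 = 81 ksi.
φR_n = 0.75 × 81 × 3.712 = 225.5 kip.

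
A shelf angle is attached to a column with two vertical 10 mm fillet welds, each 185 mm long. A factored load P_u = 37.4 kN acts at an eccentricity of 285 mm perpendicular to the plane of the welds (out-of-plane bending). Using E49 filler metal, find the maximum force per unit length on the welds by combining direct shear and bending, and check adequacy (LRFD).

f_max ≈ 940 N/mm; adequate

E49XX → F_EXX = 490 MPa.
L_w = 2 × 185 = 370 mm; section modulus (unit throat) S = 2 × L²/6 = 11410 mm².
Direct shear f_v = P/L_w = 37.4×10³/370 = 101.1 N/mm.
Moment M = P × e = 37.4×10³ × 285 = 10659000 N·mm; bending f_b = M/S = 934.3 N/mm.
f_max = √(f_v² + f_b²) = √(101.1² + 934.3²) = 939.8 N/mm.
φr_n = 0.75 × 0.6 × 490 × (0.707 × 10) = 1559 N/mm → adequate.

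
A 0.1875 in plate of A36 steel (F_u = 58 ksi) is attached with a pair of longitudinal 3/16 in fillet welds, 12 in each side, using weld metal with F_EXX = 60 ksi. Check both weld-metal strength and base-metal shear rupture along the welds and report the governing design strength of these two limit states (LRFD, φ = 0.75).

t_e = 0.707 × 0.1875 = 0.1326 in; L = 24 in.
Weld metal: φR_n = 0.75 × 0.6 × 60 × 0.1326 × 24 = 85.9 kip.
Base metal (shear rupture): φR_n = 0.75 × 0.6 × 58 × 0.1875 × 24 = 117.4 kip.
Governing: weld metal.

φR_n ≈ 85.9 kip (weld metal governs)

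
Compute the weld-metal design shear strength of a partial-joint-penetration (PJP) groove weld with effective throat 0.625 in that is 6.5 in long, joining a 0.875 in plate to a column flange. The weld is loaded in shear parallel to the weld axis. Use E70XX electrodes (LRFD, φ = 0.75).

φR_n ≈ 128 kip

E70XX → F_EXX = 70 ksi.
Effective throat (given) t_e = 0.625 in.
A_we = 0.625 × 6.5 = 4.062 in².
F_nw = 0.6 F_EXX = 42 ksi.
φR_n = 0.75 × 42 × 4.062 = 128 kip.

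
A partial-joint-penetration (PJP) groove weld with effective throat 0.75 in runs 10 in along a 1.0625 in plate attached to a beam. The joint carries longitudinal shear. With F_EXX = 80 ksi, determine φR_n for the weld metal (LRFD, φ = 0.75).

Effective throat (given) t_e = 0.75 in.
A_we = 0.75 × 10 = 7.5 in².
F_nw = 0.6 F_EXX = 48 ksi.
φR_n = 0.75 × 48 × 7.5 = 270 kip.

φR_n ≈ 270 kip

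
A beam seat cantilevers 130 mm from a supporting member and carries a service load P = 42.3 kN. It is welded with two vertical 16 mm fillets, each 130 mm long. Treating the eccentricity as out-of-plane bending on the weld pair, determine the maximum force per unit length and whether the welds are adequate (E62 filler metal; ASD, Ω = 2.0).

f_max ≈ 990 N/mm; adequate

E62XX → F_EXX = 620 MPa.
L_w = 2 × 130 = 260 mm; section modulus (unit throat) S = 2 × L²/6 = 5633 mm².
Direct shear f_v = P/L_w = 42.3×10³/260 = 162.7 N/mm.
Moment M = P × e = 42.3×10³ × 130 = 5499000 N·mm; bending f_b = M/S = 976.2 N/mm.
f_max = √(f_v² + f_b²) = √(162.7² + 976.2²) = 989.6 N/mm.
r_n/Ω = (1/2.0) × 0.6 × 620 × (0.707 × 16) = 2104 N/mm → adequate.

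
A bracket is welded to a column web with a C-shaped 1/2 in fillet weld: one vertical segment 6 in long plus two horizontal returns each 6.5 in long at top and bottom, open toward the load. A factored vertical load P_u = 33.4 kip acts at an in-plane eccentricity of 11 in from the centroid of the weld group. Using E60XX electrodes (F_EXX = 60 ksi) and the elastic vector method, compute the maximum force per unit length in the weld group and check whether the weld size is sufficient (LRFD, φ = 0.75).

f_max ≈ 10.1 kip/in; NOT adequate

Total weld length L_w = 19 in. Treat welds as unit-width lines.
Centroid: x̄ = 2×6.5×3.25 / 19 = 2.224 in from the vertical weld.
Polar moment about centroid: J = I_x + I_y = [6³/12 + 2×6.5×3²] + [6×2.224² + 2(6.5³/12 + 6.5×1.026²)] = 224.1 in³.
Direct shear f_v = P/L_w = 33.4 / 19 = 1.758 kip/in (vertical).
Torsion M = P·e = 33.4 × 11 = 367.4 kip·in.
Critical point at (x, y) = (4.276, 3) from centroid. f_tx = M·y/J = 4.918 kip/in; f_ty = M·x/J = 7.01 kip/in.
Resultant f_max = √[f_tx² + (f_v + f_ty)²] = √[4.918² + (1.758 + 7.01)²] = 10.05 kip/in.
Capacity per unit length: φr_n = 0.75 × 0.6 × 60 × (0.707 × 0.5) = 9.544 kip/in.
10.05 > 9.544 → NOT adequate.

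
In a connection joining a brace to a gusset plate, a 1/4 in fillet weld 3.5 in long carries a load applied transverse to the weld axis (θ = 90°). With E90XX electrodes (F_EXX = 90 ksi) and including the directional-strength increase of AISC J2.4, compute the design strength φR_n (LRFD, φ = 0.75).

φR_n ≈ 37.6 kips

t_e = 0.707 × 0.25 = 0.1767 in; A_we = 0.1767 × 3.5 = 0.6186 in².
Directional factor: 1.0 + 0.5 sin^1.5(90°) = 1.5.
F_nw = 0.6 × 90 × 1.5 = 81 ksi.
φR_n = 0.75 × 81 × 0.6186 = 37.58 kips.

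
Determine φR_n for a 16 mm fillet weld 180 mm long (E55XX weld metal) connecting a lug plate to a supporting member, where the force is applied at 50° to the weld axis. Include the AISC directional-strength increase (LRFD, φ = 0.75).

E55XX → F_EXX = 550 MPa.
t_e = 0.707 × 16 = 11.31 mm; A_we = 11.31 × 180 = 2036 mm².
Directional factor: 1.0 + 0.5 sin^1.5(50°) = 1.335.
F_nw = 0.6 × 550 × 1.335 = 440.6 MPa.
φR_n = 0.75 × 440.6 × 2036 × 10⁻³ = 672.9 kN.

φR_n ≈ 673 kN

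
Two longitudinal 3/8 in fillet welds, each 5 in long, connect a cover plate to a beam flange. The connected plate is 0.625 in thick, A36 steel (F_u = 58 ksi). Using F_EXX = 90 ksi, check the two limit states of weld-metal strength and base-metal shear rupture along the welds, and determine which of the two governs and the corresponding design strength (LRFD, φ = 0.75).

φR_n ≈ 107 kips (weld metal governs)

t_e = 0.707 × 0.375 = 0.2651 in; L = 10 in.
Weld metal: φR_n = 0.75 × 0.6 × 90 × 0.2651 × 10 = 107.4 kips.
Base metal (shear rupture): φR_n = 0.75 × 0.6 × 58 × 0.625 × 10 = 163.1 kips.
Governing: weld metal.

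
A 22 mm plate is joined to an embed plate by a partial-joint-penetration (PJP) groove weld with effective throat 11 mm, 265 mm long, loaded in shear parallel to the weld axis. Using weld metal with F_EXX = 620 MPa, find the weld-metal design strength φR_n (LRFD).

Effective throat (given) t_e = 11 mm.
A_we = 11 × 265 = 2915 mm².
F_nw = 0.6 F_EXX = 372 MPa.
φR_n = 0.75 × 372 × 2915 × 10⁻³ = 813.3 kN.

φR_n ≈ 813 kN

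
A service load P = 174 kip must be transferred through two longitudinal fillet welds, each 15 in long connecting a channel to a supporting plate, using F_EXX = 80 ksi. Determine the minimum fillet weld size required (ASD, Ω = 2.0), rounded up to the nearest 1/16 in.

w = 3/8 in

Total weld length L = 30 in.
Required throat t_e = P × Ω / (0.6 F_EXX × L) = 174 × 2.0 / (0.6 × 80 × 30) = 0.2417 in.
Required leg w = t_e / 0.707 = 0.3418 in → use 3/8 in.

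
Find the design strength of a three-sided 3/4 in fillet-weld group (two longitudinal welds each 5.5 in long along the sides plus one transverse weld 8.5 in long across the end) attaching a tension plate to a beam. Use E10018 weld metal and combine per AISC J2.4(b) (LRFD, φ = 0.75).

φR_n ≈ 527 kip

E100XX → F_EXX = 100 ksi.
t_e = 0.707 × 0.75 = 0.5302 in.
R_nwl = 0.6 × 100 × 0.5302 × 11 = 350 kip (longitudinal, 2 welds).
R_nwt = 0.6 × 100 × 0.5302 × 8.5 = 270.4 kip (transverse, base value).
(i) R_nwl + R_nwt = 620.4 kip; (ii) 0.85 R_nwl + 1.5 R_nwt = 703.1 kip.
R_n = max = 703.1 kip [governs: (ii)]; φR_n = 527.3 kip.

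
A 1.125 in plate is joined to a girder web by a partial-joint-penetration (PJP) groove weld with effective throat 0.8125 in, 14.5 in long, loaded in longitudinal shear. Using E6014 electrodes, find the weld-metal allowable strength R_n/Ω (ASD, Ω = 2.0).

E60XX → F_EXX = 60 ksi.
Effective throat (given) t_e = 0.8125 in.
A_we = 0.8125 × 14.5 = 11.78 in².
F_nw = 0.6 F_EXX = 36 ksi.
R_n/Ω = (36 × 11.78) / 2.0 = 212.1 kip.

R_n/Ω ≈ 212 kip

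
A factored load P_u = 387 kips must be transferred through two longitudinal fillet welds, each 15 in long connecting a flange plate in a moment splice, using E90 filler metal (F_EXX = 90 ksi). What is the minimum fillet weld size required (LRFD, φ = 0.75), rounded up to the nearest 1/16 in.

Total weld length L = 30 in.
Required throat t_e = P_u / (φ × 0.6 F_EXX × L) = 387 / (0.75 × 0.6 × 90 × 30) = 0.3185 in.
Required leg w = t_e / 0.707 = 0.4505 in → use 1/2 in.

w = 1/2 in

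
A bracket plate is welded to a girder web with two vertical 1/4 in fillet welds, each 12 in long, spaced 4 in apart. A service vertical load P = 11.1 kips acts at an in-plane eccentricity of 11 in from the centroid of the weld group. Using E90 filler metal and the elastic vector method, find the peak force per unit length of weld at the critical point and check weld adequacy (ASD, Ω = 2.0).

f_max ≈ 2.2 kip/in; adequate

E90XX → F_EXX = 90 ksi.
Total weld length L_w = 24 in. Treat welds as unit-width lines.
Polar moment about centroid: J = 2[d³/12 + d(b/2)²] = 2[12³/12 + 12×2²] = 384 in³.
Direct shear f_v = P/L_w = 11.1 / 24 = 0.4625 kip/in (vertical).
Torsion M = P·e = 11.1 × 11 = 122.1 kip·in.
Critical point at (x, y) = (2, 6) from centroid. f_tx = M·y/J = 1.908 kip/in; f_ty = M·x/J = 0.6359 kip/in.
Resultant f_max = √[f_tx² + (f_v + f_ty)²] = √[1.908² + (0.4625 + 0.6359)²] = 2.201 kip/in.
Capacity per unit length: r_n/Ω = (1/2.0) × 0.6 × 90 × (0.707 × 0.25) = 4.772 kip/in.
2.201 ≤ 4.772 → adequate.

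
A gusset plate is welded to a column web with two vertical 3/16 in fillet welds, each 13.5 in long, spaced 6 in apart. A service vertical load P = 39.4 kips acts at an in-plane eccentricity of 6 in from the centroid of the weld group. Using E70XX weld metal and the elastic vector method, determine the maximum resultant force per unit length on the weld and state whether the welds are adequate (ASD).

E70XX → F_EXX = 70 ksi.
Total weld length L_w = 27 in. Treat welds as unit-width lines.
Polar moment about centroid: J = 2[d³/12 + d(b/2)²] = 2[13.5³/12 + 13.5×3²] = 653.1 in³.
Direct shear f_v = P/L_w = 39.4 / 27 = 1.459 kip/in (vertical).
Torsion M = P·e = 39.4 × 6 = 236.4 kip·in.
Critical point at (x, y) = (3, 6.75) from centroid. f_tx = M·y/J = 2.443 kip/in; f_ty = M·x/J = 1.086 kip/in.
Resultant f_max = √[f_tx² + (f_v + f_ty)²] = √[2.443² + (1.459 + 1.086)²] = 3.528 kip/in.
Capacity per unit length: r_n/Ω = (1/2.0) × 0.6 × 70 × (0.707 × 0.1875) = 2.784 kip/in.
3.528 > 2.784 → NOT adequate.

f_max ≈ 3.53 kip/in; NOT adequate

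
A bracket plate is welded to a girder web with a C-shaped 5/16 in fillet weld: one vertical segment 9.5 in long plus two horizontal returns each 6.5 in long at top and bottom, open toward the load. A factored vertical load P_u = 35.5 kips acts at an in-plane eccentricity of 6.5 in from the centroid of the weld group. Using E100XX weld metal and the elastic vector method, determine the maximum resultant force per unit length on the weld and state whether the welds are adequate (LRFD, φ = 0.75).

f_max ≈ 4.51 kip/in; adequate

E100XX → F_EXX = 100 ksi.
Total weld length L_w = 22.5 in. Treat welds as unit-width lines.
Centroid: x̄ = 2×6.5×3.25 / 22.5 = 1.878 in from the vertical weld.
Polar moment about centroid: J = I_x + I_y = [9.5³/12 + 2×6.5×4.75²] + [9.5×1.878² + 2(6.5³/12 + 6.5×1.372²)] = 468.5 in³.
Direct shear f_v = P/L_w = 35.5 / 22.5 = 1.578 kip/in (vertical).
Torsion M = P·e = 35.5 × 6.5 = 230.75 kip·in.
Critical point at (x, y) = (4.622, 4.75) from centroid. f_tx = M·y/J = 2.339 kip/in; f_ty = M·x/J = 2.277 kip/in.
Resultant f_max = √[f_tx² + (f_v + f_ty)²] = √[2.339² + (1.578 + 2.277)²] = 4.509 kip/in.
Capacity per unit length: φr_n = 0.75 × 0.6 × 100 × (0.707 × 0.3125) = 9.942 kip/in.
4.509 ≤ 9.942 → adequate.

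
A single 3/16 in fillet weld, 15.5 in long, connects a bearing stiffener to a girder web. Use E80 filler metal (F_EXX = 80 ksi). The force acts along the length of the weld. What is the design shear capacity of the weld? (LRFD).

Effective throat t_e = 0.707 × 0.1875 = 0.1326 in.
Total length L = 15.5 in; A_we = 0.1326 × 15.5 = 2.055 in².
F_nw = 0.6 F_EXX = 0.6 × 80 = 48 ksi.
φR_n = 0.75 × 48 × 2.055 = 73.97 kip.

φR_n ≈ 74 kip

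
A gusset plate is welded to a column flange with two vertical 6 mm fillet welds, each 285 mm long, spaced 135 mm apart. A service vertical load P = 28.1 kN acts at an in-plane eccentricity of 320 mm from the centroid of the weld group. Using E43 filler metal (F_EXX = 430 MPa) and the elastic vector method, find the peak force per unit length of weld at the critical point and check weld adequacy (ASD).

f_max ≈ 245 N/mm; adequate

Total weld length L_w = 570 mm. Treat welds as unit-width lines.
Polar moment about centroid: J = 2[d³/12 + d(b/2)²] = 2[285³/12 + 285×67.5²] = 6455000 mm³.
Direct shear f_v = P/L_w = 28.1×10³ / 570 = 49.3 N/mm (vertical).
Torsion M = P·e = 28.1×10³ × 320 = 8992000 N·mm.
Critical point at (x, y) = (67.5, 142.5) from centroid. f_tx = M·y/J = 198.5 N/mm; f_ty = M·x/J = 94.03 N/mm.
Resultant f_max = √[f_tx² + (f_v + f_ty)²] = √[198.5² + (49.3 + 94.03)²] = 244.8 N/mm.
Capacity per unit length: r_n/Ω = (1/2.0) × 0.6 × 430 × (0.707 × 6) = 547.2 N/mm.
244.8 ≤ 547.2 → adequate.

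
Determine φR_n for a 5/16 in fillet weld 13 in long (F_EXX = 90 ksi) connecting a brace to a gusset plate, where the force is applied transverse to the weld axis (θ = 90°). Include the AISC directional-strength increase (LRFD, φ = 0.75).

t_e = 0.707 × 0.3125 = 0.2209 in; A_we = 0.2209 × 13 = 2.872 in².
Directional factor: 1.0 + 0.5 sin^1.5(90°) = 1.5.
F_nw = 0.6 × 90 × 1.5 = 81 ksi.
φR_n = 0.75 × 81 × 2.872 = 174.5 kip.

φR_n ≈ 174 kip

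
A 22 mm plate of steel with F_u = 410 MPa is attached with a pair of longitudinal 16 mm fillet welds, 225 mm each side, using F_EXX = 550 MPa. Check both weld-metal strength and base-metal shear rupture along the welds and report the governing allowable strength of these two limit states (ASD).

R_n/Ω ≈ 840 kN (weld metal governs)

t_e = 0.707 × 16 = 11.31 mm; L = 450 mm.
Weld metal: R_n/Ω = (1/2.0) × 0.6 × 550 × 11.31 × 450 × 10⁻³ = 839.9 kN.
Base metal (shear rupture): R_n/Ω = (1/2.0) × 0.6 × 410 × 22 × 450 × 10⁻³ = 1218 kN.
Governing: weld metal.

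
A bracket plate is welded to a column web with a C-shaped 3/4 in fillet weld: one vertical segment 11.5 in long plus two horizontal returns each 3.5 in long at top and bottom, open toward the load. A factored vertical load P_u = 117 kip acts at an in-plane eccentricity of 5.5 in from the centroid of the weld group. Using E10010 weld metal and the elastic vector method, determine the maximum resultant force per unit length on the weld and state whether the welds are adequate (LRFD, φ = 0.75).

E100XX → F_EXX = 100 ksi.
Total weld length L_w = 18.5 in. Treat welds as unit-width lines.
Centroid: x̄ = 2×3.5×1.75 / 18.5 = 0.6622 in from the vertical weld.
Polar moment about centroid: J = I_x + I_y = [11.5³/12 + 2×3.5×5.75²] + [11.5×0.6622² + 2(3.5³/12 + 3.5×1.088²)] = 378.6 in³.
Direct shear f_v = P/L_w = 117 / 18.5 = 6.324 kip/in (vertical).
Torsion M = P·e = 117 × 5.5 = 643.5 kip·in.
Critical point at (x, y) = (2.838, 5.75) from centroid. f_tx = M·y/J = 9.772 kip/in; f_ty = M·x/J = 4.823 kip/in.
Resultant f_max = √[f_tx² + (f_v + f_ty)²] = √[9.772² + (6.324 + 4.823)²] = 14.82 kip/in.
Capacity per unit length: φr_n = 0.75 × 0.6 × 100 × (0.707 × 0.75) = 23.86 kip/in.
14.82 ≤ 23.86 → adequate.

f_max ≈ 14.8 kip/in; adequate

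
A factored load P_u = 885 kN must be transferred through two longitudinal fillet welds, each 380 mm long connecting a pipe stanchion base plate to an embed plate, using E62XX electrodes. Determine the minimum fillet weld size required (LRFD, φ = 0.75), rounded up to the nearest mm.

E62XX → F_EXX = 620 MPa.
Total weld length L = 760 mm.
Required throat t_e = P_u / (φ × 0.6 F_EXX × L) = 885 / (0.75 × 0.6 × 620 × 760 × 10⁻³) = 4.174 mm.
Required leg w = t_e / 0.707 = 5.903 mm → use 6 mm.

w = 6 mm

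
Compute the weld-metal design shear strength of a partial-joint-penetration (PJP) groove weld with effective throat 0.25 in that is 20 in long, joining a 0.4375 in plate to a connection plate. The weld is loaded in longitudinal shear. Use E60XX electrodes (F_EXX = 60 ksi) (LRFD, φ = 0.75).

φR_n ≈ 135 kip

Effective throat (given) t_e = 0.25 in.
A_we = 0.25 × 20 = 5 in².
F_nw = 0.6 F_EXX = 36 ksi.
φR_n = 0.75 × 36 × 5 = 135 kip.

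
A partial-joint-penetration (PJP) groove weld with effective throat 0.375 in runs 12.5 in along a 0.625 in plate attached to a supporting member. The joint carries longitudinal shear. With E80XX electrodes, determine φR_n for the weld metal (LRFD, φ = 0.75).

φR_n ≈ 169 kip

E80XX → F_EXX = 80 ksi.
Effective throat (given) t_e = 0.375 in.
A_we = 0.375 × 12.5 = 4.688 in².
F_nw = 0.6 F_EXX = 48 ksi.
φR_n = 0.75 × 48 × 4.688 = 168.8 kip.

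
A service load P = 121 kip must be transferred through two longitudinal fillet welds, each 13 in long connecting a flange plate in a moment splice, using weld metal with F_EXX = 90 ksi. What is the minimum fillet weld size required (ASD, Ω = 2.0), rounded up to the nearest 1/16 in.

w = 1/4 in

Total weld length L = 26 in.
Required throat t_e = P × Ω / (0.6 F_EXX × L) = 121 × 2.0 / (0.6 × 90 × 26) = 0.1724 in.
Required leg w = t_e / 0.707 = 0.2438 in → use 1/4 in.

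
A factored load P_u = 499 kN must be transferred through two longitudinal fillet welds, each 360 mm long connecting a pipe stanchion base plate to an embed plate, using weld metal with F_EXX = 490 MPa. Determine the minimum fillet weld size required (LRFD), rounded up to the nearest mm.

Total weld length L = 720 mm.
Required throat t_e = P_u / (φ × 0.6 F_EXX × L) = 499 / (0.75 × 0.6 × 490 × 720 × 10⁻³) = 3.143 mm.
Required leg w = t_e / 0.707 = 4.446 mm → use 5 mm.

w = 5 mm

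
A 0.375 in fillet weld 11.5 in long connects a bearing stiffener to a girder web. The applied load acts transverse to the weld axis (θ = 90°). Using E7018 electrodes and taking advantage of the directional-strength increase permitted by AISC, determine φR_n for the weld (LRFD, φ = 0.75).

φR_n ≈ 144 kips

E70XX → F_EXX = 70 ksi.
t_e = 0.707 × 0.375 = 0.2651 in; A_we = 0.2651 × 11.5 = 3.049 in².
Directional factor: 1.0 + 0.5 sin^1.5(90°) = 1.5.
F_nw = 0.6 × 70 × 1.5 = 63 ksi.
φR_n = 0.75 × 63 × 3.049 = 144.1 kips.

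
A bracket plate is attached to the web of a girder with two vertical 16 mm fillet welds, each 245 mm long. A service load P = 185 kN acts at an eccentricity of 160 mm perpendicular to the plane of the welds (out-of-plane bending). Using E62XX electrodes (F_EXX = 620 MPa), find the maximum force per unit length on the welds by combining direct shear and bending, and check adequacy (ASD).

f_max ≈ 1530 N/mm; adequate

L_w = 2 × 245 = 490 mm; section modulus (unit throat) S = 2 × L²/6 = 20010 mm².
Direct shear f_v = P/L_w = 185×10³/490 = 377.6 N/mm.
Moment M = P × e = 185×10³ × 160 = 29600000 N·mm; bending f_b = M/S = 1479 N/mm.
f_max = √(f_v² + f_b²) = √(377.6² + 1479²) = 1527 N/mm.
r_n/Ω = (1/2.0) × 0.6 × 620 × (0.707 × 16) = 2104 N/mm → adequate.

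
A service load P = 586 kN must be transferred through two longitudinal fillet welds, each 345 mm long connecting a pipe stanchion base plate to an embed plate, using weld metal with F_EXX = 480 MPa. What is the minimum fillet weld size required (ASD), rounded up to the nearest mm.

Total weld length L = 690 mm.
Required throat t_e = P × Ω / (0.6 F_EXX × L) = 586 × 2.0 / (0.6 × 480 × 690 × 10⁻³) = 5.898 mm.
Required leg w = t_e / 0.707 = 8.342 mm → use 9 mm.

w = 9 mm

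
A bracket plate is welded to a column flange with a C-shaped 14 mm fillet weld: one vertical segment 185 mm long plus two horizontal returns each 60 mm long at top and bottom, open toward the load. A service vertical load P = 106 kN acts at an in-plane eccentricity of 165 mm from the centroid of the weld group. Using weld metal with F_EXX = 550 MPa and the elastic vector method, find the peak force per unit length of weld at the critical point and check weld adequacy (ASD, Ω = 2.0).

Total weld length L_w = 305 mm. Treat welds as unit-width lines.
Centroid: x̄ = 2×60×30 / 305 = 11.8 mm from the vertical weld.
Polar moment about centroid: J = I_x + I_y = [185³/12 + 2×60×92.5²] + [185×11.8² + 2(60³/12 + 60×18.2²)] = 1656000 mm³.
Direct shear f_v = P/L_w = 106×10³ / 305 = 347.5 N/mm (vertical).
Torsion M = P·e = 106×10³ × 165 = 17490000 N·mm.
Critical point at (x, y) = (48.2, 92.5) from centroid. f_tx = M·y/J = 977 N/mm; f_ty = M·x/J = 509.1 N/mm.
Resultant f_max = √[f_tx² + (f_v + f_ty)²] = √[977² + (347.5 + 509.1)²] = 1299 N/mm.
Capacity per unit length: r_n/Ω = (1/2.0) × 0.6 × 550 × (0.707 × 14) = 1633 N/mm.
1299 ≤ 1633 → adequate.

f_max ≈ 1300 N/mm; adequate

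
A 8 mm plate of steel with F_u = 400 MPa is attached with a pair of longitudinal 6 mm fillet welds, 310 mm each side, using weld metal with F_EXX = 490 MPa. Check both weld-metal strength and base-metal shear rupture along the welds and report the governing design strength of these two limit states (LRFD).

t_e = 0.707 × 6 = 4.242 mm; L = 620 mm.
Weld metal: φR_n = 0.75 × 0.6 × 490 × 4.242 × 620 × 10⁻³ = 579.9 kN.
Base metal (shear rupture): φR_n = 0.75 × 0.6 × 400 × 8 × 620 × 10⁻³ = 892.8 kN.
Governing: weld metal.

φR_n ≈ 580 kN (weld metal governs)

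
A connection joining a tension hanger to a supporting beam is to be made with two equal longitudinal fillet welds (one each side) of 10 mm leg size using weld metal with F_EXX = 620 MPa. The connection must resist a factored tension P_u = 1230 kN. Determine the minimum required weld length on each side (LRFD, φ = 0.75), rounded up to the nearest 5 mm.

Throat t_e = 0.707 × 10 = 7.07 mm.
φr_n = 0.75 × 0.6 × 620 × 7.07 × 10⁻³ = 1.973 kN/mm.
L_req = P_u / φr_n = 1230 / 1.973 = 623.6 mm total.
Per side: 623.6 / 2 = 311.8 mm.
Round up → use L = 315 mm on each side.

L = 315 mm on each side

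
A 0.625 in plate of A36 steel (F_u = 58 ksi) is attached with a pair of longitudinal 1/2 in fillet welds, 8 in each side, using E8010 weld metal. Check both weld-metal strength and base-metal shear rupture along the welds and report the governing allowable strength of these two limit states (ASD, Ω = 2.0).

E80XX → F_EXX = 80 ksi.
t_e = 0.707 × 0.5 = 0.3535 in; L = 16 in.
Weld metal: R_n/Ω = (1/2.0) × 0.6 × 80 × 0.3535 × 16 = 135.7 kips.
Base metal (shear rupture): R_n/Ω = (1/2.0) × 0.6 × 58 × 0.625 × 16 = 174 kips.
Governing: weld metal.

R_n/Ω ≈ 136 kips (weld metal governs)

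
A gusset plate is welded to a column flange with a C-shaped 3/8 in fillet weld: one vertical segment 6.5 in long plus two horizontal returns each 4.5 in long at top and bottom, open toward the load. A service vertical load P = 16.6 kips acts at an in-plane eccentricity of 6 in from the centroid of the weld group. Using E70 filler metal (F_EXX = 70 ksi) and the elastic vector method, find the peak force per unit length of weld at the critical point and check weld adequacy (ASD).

f_max ≈ 3.81 kip/in; adequate

Total weld length L_w = 15.5 in. Treat welds as unit-width lines.
Centroid: x̄ = 2×4.5×2.25 / 15.5 = 1.306 in from the vertical weld.
Polar moment about centroid: J = I_x + I_y = [6.5³/12 + 2×4.5×3.25²] + [6.5×1.306² + 2(4.5³/12 + 4.5×0.9435²)] = 152.2 in³.
Direct shear f_v = P/L_w = 16.6 / 15.5 = 1.071 kip/in (vertical).
Torsion M = P·e = 16.6 × 6 = 99.6 kip·in.
Critical point at (x, y) = (3.194, 3.25) from centroid. f_tx = M·y/J = 2.126 kip/in; f_ty = M·x/J = 2.089 kip/in.
Resultant f_max = √[f_tx² + (f_v + f_ty)²] = √[2.126² + (1.071 + 2.089)²] = 3.809 kip/in.
Capacity per unit length: r_n/Ω = (1/2.0) × 0.6 × 70 × (0.707 × 0.375) = 5.568 kip/in.
3.809 ≤ 5.568 → adequate.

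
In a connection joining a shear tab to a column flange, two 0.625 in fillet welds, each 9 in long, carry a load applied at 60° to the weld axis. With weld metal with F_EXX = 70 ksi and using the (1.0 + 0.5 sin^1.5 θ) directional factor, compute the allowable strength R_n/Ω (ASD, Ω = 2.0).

R_n/Ω ≈ 234 kip

t_e = 0.707 × 0.625 = 0.4419 in; A_we = 0.4419 × 18 = 7.954 in².
Directional factor: 1.0 + 0.5 sin^1.5(60°) = 1.403.
F_nw = 0.6 × 70 × 1.403 = 58.92 ksi.
R_n/Ω = (58.92 × 7.954) / 2.0 = 234.3 kip.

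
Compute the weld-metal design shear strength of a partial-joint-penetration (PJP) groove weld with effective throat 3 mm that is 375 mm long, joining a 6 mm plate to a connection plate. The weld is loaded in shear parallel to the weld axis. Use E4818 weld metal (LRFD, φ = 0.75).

E48XX → F_EXX = 480 MPa.
Effective throat (given) t_e = 3 mm.
A_we = 3 × 375 = 1125 mm².
F_nw = 0.6 F_EXX = 288 MPa.
φR_n = 0.75 × 288 × 1125 × 10⁻³ = 243 kN.

φR_n ≈ 243 kN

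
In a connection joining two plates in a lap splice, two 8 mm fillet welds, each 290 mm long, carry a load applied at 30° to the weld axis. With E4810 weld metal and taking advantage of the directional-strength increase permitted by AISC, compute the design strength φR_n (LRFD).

φR_n ≈ 834 kN

E48XX → F_EXX = 480 MPa.
t_e = 0.707 × 8 = 5.656 mm; A_we = 5.656 × 580 = 3280 mm².
Directional factor: 1.0 + 0.5 sin^1.5(30°) = 1.177.
F_nw = 0.6 × 480 × 1.177 = 338.9 MPa.
φR_n = 0.75 × 338.9 × 3280 × 10⁻³ = 833.8 kN.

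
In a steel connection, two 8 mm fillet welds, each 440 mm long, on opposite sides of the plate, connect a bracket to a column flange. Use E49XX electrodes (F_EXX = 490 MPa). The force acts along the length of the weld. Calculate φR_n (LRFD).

Effective throat t_e = 0.707 × 8 = 5.656 mm.
Total length L = 880 mm; A_we = 5.656 × 880 = 4977 mm².
F_nw = 0.6 F_EXX = 0.6 × 490 = 294 MPa.
φR_n = 0.75 × 294 × 4977 × 10⁻³ = 1097 kN.

φR_n ≈ 1100 kN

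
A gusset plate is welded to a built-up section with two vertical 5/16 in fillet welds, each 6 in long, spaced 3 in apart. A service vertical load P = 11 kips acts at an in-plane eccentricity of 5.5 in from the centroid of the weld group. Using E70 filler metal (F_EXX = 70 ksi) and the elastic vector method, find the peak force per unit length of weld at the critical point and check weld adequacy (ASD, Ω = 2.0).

f_max ≈ 3.72 kip/in; adequate

Total weld length L_w = 12 in. Treat welds as unit-width lines.
Polar moment about centroid: J = 2[d³/12 + d(b/2)²] = 2[6³/12 + 6×1.5²] = 63 in³.
Direct shear f_v = P/L_w = 11 / 12 = 0.9167 kip/in (vertical).
Torsion M = P·e = 11 × 5.5 = 60.5 kip·in.
Critical point at (x, y) = (1.5, 3) from centroid. f_tx = M·y/J = 2.881 kip/in; f_ty = M·x/J = 1.44 kip/in.
Resultant f_max = √[f_tx² + (f_v + f_ty)²] = √[2.881² + (0.9167 + 1.44)²] = 3.722 kip/in.
Capacity per unit length: r_n/Ω = (1/2.0) × 0.6 × 70 × (0.707 × 0.3125) = 4.64 kip/in.
3.722 ≤ 4.64 → adequate.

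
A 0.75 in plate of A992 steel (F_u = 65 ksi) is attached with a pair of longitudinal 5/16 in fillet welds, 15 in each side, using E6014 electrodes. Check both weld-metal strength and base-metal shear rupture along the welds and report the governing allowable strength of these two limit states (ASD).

R_n/Ω ≈ 119 kips (weld metal governs)

E60XX → F_EXX = 60 ksi.
t_e = 0.707 × 0.3125 = 0.2209 in; L = 30 in.
Weld metal: R_n/Ω = (1/2.0) × 0.6 × 60 × 0.2209 × 30 = 119.3 kips.
Base metal (shear rupture): R_n/Ω = (1/2.0) × 0.6 × 65 × 0.75 × 30 = 438.8 kips.
Governing: weld metal.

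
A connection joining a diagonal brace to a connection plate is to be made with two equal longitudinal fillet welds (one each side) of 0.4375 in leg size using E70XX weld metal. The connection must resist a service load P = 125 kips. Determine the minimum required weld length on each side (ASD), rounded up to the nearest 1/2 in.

E70XX → F_EXX = 70 ksi.
Throat t_e = 0.707 × 0.4375 = 0.3093 in.
r_n/Ω = (0.6 × 70 × 0.3093) / 2.0 = 6.496 kip/in.
L_req = P / (r_n/Ω) = 125 / 6.496 = 19.24 in total.
Per side: 19.24 / 2 = 9.622 in.
Round up → use L = 10 in on each side.

L = 10 in on each side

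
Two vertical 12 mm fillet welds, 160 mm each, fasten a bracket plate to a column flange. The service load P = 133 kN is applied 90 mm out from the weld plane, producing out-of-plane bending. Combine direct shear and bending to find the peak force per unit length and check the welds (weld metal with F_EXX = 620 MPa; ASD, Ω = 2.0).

f_max ≈ 1460 N/mm; adequate

L_w = 2 × 160 = 320 mm; section modulus (unit throat) S = 2 × L²/6 = 8533 mm².
Direct shear f_v = P/L_w = 133×10³/320 = 415.6 N/mm.
Moment M = P × e = 133×10³ × 90 = 11970000 N·mm; bending f_b = M/S = 1403 N/mm.
f_max = √(f_v² + f_b²) = √(415.6² + 1403²) = 1463 N/mm.
r_n/Ω = (1/2.0) × 0.6 × 620 × (0.707 × 12) = 1578 N/mm → adequate.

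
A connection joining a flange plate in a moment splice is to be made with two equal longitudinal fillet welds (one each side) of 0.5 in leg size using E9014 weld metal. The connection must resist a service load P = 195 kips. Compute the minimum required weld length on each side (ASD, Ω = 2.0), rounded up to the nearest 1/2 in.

E90XX → F_EXX = 90 ksi.
Throat t_e = 0.707 × 0.5 = 0.3535 in.
r_n/Ω = (0.6 × 90 × 0.3535) / 2.0 = 9.544 kip/in.
L_req = P / (r_n/Ω) = 195 / 9.544 = 20.43 in total.
Per side: 20.43 / 2 = 10.22 in.
Round up → use L = 10.5 in on each side.

L = 10.5 in on each side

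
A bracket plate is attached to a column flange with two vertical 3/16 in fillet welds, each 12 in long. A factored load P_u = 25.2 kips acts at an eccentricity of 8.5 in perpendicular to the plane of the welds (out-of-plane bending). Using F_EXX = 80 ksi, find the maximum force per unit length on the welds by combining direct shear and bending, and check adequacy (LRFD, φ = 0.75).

f_max ≈ 4.58 kip/in; adequate

L_w = 2 × 12 = 24 in; section modulus (unit throat) S = 2 × L²/6 = 48 in².
Direct shear f_v = P/L_w = 25.2/24 = 1.05 kip/in.
Moment M = P × e = 25.2 × 8.5 = 214.2 kip·in; bending f_b = M/S = 4.462 kip/in.
f_max = √(f_v² + f_b²) = √(1.05² + 4.462²) = 4.584 kip/in.
φr_n = 0.75 × 0.6 × 80 × (0.707 × 0.1875) = 4.772 kip/in → adequate.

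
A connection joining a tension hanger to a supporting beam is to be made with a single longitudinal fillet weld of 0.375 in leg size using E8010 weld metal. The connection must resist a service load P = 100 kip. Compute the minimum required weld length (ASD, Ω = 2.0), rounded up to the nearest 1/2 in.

E80XX → F_EXX = 80 ksi.
Throat t_e = 0.707 × 0.375 = 0.2651 in.
r_n/Ω = (0.6 × 80 × 0.2651) / 2.0 = 6.363 kip/in.
L_req = P / (r_n/Ω) = 100 / 6.363 = 15.72 in total.
Round up → use L = 16 in.

L = 16 in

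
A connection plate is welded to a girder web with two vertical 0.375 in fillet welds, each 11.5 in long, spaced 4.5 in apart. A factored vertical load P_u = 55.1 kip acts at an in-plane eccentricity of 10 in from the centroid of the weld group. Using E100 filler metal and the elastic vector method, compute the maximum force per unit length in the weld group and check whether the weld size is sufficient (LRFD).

E100XX → F_EXX = 100 ksi.
Total weld length L_w = 23 in. Treat welds as unit-width lines.
Polar moment about centroid: J = 2[d³/12 + d(b/2)²] = 2[11.5³/12 + 11.5×2.25²] = 369.9 in³.
Direct shear f_v = P/L_w = 55.1 / 23 = 2.396 kip/in (vertical).
Torsion M = P·e = 55.1 × 10 = 551 kip·in.
Critical point at (x, y) = (2.25, 5.75) from centroid. f_tx = M·y/J = 8.565 kip/in; f_ty = M·x/J = 3.351 kip/in.
Resultant f_max = √[f_tx² + (f_v + f_ty)²] = √[8.565² + (2.396 + 3.351)²] = 10.31 kip/in.
Capacity per unit length: φr_n = 0.75 × 0.6 × 100 × (0.707 × 0.375) = 11.93 kip/in.
10.31 ≤ 11.93 → adequate.

f_max ≈ 10.3 kip/in; adequate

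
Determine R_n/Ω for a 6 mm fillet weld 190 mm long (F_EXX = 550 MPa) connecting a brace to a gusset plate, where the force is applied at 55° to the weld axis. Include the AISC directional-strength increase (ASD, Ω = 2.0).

R_n/Ω ≈ 182 kN

t_e = 0.707 × 6 = 4.242 mm; A_we = 4.242 × 190 = 806 mm².
Directional factor: 1.0 + 0.5 sin^1.5(55°) = 1.371.
F_nw = 0.6 × 550 × 1.371 = 452.3 MPa.
R_n/Ω = (452.3 × 806) / 2.0 × 10⁻³ = 182.3 kN.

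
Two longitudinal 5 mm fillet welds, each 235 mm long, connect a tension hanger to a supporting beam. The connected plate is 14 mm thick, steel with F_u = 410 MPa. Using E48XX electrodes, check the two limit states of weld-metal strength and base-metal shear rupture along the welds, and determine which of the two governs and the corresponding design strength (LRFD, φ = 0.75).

E48XX → F_EXX = 480 MPa.
t_e = 0.707 × 5 = 3.535 mm; L = 470 mm.
Weld metal: φR_n = 0.75 × 0.6 × 480 × 3.535 × 470 × 10⁻³ = 358.9 kN.
Base metal (shear rupture): φR_n = 0.75 × 0.6 × 410 × 14 × 470 × 10⁻³ = 1214 kN.
Governing: weld metal.

φR_n ≈ 359 kN (weld metal governs)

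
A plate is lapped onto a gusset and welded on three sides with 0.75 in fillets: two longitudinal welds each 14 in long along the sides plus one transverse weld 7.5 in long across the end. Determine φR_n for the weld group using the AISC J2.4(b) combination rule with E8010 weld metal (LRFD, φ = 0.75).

E80XX → F_EXX = 80 ksi.
t_e = 0.707 × 0.75 = 0.5302 in.
R_nwl = 0.6 × 80 × 0.5302 × 28 = 712.7 kips (longitudinal, 2 welds).
R_nwt = 0.6 × 80 × 0.5302 × 7.5 = 190.9 kips (transverse, base value).
(i) R_nwl + R_nwt = 903.5 kips; (ii) 0.85 R_nwl + 1.5 R_nwt = 892.1 kips.
R_n = max = 903.5 kips [governs: (i)]; φR_n = 677.7 kips.

φR_n ≈ 678 kips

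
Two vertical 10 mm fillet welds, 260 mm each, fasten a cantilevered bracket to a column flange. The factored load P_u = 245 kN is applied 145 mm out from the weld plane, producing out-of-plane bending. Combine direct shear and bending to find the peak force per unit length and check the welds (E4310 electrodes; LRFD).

f_max ≈ 1650 N/mm; NOT adequate

E43XX → F_EXX = 430 MPa.
L_w = 2 × 260 = 520 mm; section modulus (unit throat) S = 2 × L²/6 = 22530 mm².
Direct shear f_v = P/L_w = 245×10³/520 = 471.2 N/mm.
Moment M = P × e = 245×10³ × 145 = 35525000 N·mm; bending f_b = M/S = 1577 N/mm.
f_max = √(f_v² + f_b²) = √(471.2² + 1577²) = 1645 N/mm.
φr_n = 0.75 × 0.6 × 430 × (0.707 × 10) = 1368 N/mm → NOT adequate.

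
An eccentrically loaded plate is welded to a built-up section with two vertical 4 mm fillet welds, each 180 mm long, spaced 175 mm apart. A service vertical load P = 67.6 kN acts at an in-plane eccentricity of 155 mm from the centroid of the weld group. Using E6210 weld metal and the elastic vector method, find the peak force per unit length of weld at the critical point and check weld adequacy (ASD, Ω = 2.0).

f_max ≈ 502 N/mm; adequate

E62XX → F_EXX = 620 MPa.
Total weld length L_w = 360 mm. Treat welds as unit-width lines.
Polar moment about centroid: J = 2[d³/12 + d(b/2)²] = 2[180³/12 + 180×87.5²] = 3728000 mm³.
Direct shear f_v = P/L_w = 67.6×10³ / 360 = 187.8 N/mm (vertical).
Torsion M = P·e = 67.6×10³ × 155 = 10478000 N·mm.
Critical point at (x, y) = (87.5, 90) from centroid. f_tx = M·y/J = 252.9 N/mm; f_ty = M·x/J = 245.9 N/mm.
Resultant f_max = √[f_tx² + (f_v + f_ty)²] = √[252.9² + (187.8 + 245.9)²] = 502.1 N/mm.
Capacity per unit length: r_n/Ω = (1/2.0) × 0.6 × 620 × (0.707 × 4) = 526 N/mm.
502.1 ≤ 526 → adequate.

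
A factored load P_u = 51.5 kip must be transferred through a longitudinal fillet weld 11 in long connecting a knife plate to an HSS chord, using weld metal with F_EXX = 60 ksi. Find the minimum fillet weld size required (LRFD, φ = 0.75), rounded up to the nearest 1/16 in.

w = 1/4 in

Total weld length L = 11 in.
Required throat t_e = P_u / (φ × 0.6 F_EXX × L) = 51.5 / (0.75 × 0.6 × 60 × 11) = 0.1734 in.
Required leg w = t_e / 0.707 = 0.2453 in → use 1/4 in.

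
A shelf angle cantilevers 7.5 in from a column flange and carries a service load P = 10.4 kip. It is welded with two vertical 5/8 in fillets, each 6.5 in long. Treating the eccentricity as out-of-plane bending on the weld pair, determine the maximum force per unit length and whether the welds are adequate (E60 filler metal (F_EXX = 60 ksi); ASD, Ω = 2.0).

L_w = 2 × 6.5 = 13 in; section modulus (unit throat) S = 2 × L²/6 = 14.08 in².
Direct shear f_v = P/L_w = 10.4/13 = 0.8 kip/in.
Moment M = P × e = 10.4 × 7.5 = 78 kip·in; bending f_b = M/S = 5.538 kip/in.
f_max = √(f_v² + f_b²) = √(0.8² + 5.538²) = 5.596 kip/in.
r_n/Ω = (1/2.0) × 0.6 × 60 × (0.707 × 0.625) = 7.954 kip/in → adequate.

f_max ≈ 5.6 kip/in; adequate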